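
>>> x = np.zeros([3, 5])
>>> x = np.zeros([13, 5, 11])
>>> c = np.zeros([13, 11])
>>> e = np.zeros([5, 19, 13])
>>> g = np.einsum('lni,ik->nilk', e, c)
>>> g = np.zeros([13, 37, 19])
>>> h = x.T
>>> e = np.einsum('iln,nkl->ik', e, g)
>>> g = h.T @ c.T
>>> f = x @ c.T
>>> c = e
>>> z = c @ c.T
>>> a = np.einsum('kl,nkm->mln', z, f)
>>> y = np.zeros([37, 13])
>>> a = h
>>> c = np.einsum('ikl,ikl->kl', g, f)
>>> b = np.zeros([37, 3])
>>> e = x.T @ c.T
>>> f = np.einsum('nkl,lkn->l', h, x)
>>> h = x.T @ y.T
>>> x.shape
(13, 5, 11)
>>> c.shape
(5, 13)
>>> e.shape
(11, 5, 5)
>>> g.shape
(13, 5, 13)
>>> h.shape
(11, 5, 37)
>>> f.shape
(13,)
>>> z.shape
(5, 5)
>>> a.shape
(11, 5, 13)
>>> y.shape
(37, 13)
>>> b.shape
(37, 3)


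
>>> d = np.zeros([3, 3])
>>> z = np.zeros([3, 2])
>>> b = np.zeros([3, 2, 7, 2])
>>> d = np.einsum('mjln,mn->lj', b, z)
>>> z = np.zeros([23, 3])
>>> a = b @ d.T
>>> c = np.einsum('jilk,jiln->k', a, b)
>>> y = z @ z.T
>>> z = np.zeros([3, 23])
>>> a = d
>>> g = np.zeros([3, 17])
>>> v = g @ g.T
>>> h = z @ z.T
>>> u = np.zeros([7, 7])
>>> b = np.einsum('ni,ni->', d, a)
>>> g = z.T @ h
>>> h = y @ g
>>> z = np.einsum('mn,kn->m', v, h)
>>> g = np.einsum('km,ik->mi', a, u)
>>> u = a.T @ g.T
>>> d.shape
(7, 2)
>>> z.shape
(3,)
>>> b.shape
()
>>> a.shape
(7, 2)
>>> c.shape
(7,)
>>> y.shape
(23, 23)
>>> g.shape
(2, 7)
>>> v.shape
(3, 3)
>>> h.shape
(23, 3)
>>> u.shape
(2, 2)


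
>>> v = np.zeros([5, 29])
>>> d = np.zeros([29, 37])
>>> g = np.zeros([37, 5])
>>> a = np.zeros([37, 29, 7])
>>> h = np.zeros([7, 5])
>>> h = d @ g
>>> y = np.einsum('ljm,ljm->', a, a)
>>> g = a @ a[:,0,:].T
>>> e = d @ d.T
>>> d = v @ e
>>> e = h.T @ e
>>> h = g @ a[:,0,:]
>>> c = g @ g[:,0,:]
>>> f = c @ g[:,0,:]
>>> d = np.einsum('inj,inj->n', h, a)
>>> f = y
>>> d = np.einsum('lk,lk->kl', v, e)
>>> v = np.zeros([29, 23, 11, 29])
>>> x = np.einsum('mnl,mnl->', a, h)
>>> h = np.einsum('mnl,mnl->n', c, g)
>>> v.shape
(29, 23, 11, 29)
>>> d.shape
(29, 5)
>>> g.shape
(37, 29, 37)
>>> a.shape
(37, 29, 7)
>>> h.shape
(29,)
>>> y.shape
()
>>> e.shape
(5, 29)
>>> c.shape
(37, 29, 37)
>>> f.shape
()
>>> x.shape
()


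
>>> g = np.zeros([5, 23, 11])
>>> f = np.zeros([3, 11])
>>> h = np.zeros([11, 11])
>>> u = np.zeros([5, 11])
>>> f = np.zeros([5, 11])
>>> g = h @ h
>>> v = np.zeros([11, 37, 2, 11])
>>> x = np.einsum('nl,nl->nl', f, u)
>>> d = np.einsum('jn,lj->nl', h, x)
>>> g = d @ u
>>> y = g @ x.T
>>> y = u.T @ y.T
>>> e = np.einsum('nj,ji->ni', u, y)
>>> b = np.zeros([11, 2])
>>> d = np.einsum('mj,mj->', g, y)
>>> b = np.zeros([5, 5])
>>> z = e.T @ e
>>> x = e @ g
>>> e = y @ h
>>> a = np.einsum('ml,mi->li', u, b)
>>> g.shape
(11, 11)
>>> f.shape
(5, 11)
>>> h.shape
(11, 11)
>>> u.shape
(5, 11)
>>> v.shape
(11, 37, 2, 11)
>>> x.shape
(5, 11)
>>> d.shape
()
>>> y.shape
(11, 11)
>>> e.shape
(11, 11)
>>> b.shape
(5, 5)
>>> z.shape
(11, 11)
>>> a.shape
(11, 5)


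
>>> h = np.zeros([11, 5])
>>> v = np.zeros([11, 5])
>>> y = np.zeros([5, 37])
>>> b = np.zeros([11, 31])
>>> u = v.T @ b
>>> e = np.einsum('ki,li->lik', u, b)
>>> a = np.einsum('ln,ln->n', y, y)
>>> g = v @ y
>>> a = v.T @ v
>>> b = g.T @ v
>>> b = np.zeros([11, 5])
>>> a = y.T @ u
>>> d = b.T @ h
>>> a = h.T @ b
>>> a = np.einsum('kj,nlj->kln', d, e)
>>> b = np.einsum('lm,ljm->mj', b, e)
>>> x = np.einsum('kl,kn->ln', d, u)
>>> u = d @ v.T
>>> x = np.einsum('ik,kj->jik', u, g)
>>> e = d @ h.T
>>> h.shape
(11, 5)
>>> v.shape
(11, 5)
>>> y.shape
(5, 37)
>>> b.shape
(5, 31)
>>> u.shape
(5, 11)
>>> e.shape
(5, 11)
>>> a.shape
(5, 31, 11)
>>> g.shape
(11, 37)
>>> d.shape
(5, 5)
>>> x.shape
(37, 5, 11)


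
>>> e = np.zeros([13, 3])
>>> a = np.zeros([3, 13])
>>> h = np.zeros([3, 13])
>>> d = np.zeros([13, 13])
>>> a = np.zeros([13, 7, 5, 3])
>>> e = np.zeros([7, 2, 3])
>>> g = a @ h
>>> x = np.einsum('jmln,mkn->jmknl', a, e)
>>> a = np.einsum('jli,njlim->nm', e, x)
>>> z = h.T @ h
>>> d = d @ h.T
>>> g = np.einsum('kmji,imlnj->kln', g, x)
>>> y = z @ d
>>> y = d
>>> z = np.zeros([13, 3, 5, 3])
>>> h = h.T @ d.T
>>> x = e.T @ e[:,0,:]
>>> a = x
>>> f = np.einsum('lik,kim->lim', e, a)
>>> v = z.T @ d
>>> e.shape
(7, 2, 3)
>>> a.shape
(3, 2, 3)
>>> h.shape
(13, 13)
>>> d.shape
(13, 3)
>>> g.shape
(13, 2, 3)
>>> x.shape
(3, 2, 3)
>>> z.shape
(13, 3, 5, 3)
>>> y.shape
(13, 3)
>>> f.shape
(7, 2, 3)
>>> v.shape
(3, 5, 3, 3)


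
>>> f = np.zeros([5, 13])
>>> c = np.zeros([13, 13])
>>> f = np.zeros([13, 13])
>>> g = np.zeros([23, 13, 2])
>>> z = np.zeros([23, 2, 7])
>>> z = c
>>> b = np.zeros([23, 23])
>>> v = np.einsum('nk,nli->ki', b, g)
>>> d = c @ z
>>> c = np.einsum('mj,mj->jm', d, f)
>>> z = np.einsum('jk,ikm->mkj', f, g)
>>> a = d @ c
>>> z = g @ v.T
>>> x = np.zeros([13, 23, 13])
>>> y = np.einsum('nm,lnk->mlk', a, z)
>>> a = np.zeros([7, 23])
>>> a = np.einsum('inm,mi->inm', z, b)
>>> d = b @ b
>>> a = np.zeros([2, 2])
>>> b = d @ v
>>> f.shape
(13, 13)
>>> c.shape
(13, 13)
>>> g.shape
(23, 13, 2)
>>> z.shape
(23, 13, 23)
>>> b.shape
(23, 2)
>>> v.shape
(23, 2)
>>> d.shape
(23, 23)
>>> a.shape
(2, 2)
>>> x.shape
(13, 23, 13)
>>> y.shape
(13, 23, 23)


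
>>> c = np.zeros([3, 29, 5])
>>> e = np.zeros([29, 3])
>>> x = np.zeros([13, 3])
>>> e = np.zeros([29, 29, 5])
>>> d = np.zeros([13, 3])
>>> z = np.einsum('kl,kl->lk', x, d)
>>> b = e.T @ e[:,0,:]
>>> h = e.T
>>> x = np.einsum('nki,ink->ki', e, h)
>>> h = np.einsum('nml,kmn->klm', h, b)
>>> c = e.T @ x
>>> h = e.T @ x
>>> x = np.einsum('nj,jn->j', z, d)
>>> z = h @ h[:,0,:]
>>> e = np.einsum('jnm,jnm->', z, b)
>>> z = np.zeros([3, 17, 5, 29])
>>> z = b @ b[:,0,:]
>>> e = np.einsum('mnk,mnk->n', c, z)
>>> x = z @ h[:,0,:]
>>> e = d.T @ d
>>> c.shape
(5, 29, 5)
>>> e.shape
(3, 3)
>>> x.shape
(5, 29, 5)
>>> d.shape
(13, 3)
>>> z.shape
(5, 29, 5)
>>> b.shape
(5, 29, 5)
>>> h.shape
(5, 29, 5)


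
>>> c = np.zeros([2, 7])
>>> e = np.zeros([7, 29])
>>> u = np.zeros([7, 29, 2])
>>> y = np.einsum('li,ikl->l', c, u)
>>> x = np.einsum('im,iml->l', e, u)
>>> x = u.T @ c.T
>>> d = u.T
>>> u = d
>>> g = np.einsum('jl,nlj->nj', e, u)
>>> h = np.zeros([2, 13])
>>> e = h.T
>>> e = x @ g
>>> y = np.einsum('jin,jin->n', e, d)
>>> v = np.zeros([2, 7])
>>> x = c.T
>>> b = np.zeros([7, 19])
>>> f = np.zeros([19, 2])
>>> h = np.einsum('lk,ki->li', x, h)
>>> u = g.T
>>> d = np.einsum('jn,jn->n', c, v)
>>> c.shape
(2, 7)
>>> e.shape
(2, 29, 7)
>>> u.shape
(7, 2)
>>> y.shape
(7,)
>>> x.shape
(7, 2)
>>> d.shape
(7,)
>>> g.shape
(2, 7)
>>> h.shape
(7, 13)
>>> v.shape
(2, 7)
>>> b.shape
(7, 19)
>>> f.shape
(19, 2)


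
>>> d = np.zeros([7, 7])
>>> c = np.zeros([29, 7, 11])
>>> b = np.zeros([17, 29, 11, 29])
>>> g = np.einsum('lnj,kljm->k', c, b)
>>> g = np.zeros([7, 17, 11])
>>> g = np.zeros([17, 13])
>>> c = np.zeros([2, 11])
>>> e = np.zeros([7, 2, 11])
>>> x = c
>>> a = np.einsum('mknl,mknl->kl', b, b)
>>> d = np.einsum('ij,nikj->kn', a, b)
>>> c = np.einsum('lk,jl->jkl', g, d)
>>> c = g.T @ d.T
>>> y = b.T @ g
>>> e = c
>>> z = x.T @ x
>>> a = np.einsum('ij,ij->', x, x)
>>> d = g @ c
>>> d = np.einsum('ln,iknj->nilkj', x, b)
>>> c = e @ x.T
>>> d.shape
(11, 17, 2, 29, 29)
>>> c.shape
(13, 2)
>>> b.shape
(17, 29, 11, 29)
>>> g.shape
(17, 13)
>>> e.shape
(13, 11)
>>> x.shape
(2, 11)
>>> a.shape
()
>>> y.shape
(29, 11, 29, 13)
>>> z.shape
(11, 11)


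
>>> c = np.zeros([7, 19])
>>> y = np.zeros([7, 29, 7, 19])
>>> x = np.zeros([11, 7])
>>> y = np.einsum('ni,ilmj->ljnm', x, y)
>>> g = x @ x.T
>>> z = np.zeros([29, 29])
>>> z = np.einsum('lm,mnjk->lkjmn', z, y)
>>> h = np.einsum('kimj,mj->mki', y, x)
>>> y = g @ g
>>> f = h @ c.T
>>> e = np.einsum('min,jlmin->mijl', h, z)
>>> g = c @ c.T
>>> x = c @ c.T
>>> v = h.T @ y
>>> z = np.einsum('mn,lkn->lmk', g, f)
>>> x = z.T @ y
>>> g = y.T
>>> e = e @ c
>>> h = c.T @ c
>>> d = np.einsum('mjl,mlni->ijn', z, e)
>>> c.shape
(7, 19)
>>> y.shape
(11, 11)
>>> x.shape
(29, 7, 11)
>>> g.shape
(11, 11)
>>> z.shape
(11, 7, 29)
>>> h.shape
(19, 19)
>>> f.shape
(11, 29, 7)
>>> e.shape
(11, 29, 29, 19)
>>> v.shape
(19, 29, 11)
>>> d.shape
(19, 7, 29)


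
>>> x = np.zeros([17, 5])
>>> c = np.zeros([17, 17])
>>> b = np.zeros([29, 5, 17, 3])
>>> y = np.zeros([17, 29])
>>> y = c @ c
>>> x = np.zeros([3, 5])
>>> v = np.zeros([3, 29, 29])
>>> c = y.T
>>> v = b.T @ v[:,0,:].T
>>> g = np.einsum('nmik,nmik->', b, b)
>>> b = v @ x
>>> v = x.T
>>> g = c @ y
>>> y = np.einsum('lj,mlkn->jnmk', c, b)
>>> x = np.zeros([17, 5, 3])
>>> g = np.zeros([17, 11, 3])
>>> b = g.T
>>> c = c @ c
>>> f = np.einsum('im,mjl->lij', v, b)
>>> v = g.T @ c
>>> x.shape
(17, 5, 3)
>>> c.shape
(17, 17)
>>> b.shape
(3, 11, 17)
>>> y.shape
(17, 5, 3, 5)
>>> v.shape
(3, 11, 17)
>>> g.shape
(17, 11, 3)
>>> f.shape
(17, 5, 11)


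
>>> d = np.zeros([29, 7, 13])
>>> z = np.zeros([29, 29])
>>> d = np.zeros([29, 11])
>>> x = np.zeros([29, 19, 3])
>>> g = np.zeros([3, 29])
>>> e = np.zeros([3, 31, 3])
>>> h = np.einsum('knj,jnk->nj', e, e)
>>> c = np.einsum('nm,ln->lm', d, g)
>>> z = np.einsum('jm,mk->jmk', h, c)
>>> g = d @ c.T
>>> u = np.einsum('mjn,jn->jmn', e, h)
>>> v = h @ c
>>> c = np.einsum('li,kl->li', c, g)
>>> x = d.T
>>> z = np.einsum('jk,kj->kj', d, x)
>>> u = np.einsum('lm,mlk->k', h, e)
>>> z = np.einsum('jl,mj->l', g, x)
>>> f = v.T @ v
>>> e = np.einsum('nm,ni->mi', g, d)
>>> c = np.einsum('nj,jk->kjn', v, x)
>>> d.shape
(29, 11)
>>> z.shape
(3,)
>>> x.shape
(11, 29)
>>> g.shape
(29, 3)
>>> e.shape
(3, 11)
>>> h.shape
(31, 3)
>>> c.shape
(29, 11, 31)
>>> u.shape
(3,)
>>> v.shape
(31, 11)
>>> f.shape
(11, 11)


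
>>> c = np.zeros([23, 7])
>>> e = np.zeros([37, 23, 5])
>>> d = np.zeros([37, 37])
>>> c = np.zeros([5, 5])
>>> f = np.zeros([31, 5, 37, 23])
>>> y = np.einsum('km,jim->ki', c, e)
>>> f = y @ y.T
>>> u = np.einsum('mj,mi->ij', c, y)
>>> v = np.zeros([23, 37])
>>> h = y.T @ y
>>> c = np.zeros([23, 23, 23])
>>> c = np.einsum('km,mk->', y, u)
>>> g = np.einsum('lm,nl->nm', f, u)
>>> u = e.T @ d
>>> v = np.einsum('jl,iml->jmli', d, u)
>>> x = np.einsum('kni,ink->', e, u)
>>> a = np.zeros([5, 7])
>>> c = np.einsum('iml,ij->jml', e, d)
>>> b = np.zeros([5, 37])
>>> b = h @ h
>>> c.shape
(37, 23, 5)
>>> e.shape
(37, 23, 5)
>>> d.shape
(37, 37)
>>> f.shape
(5, 5)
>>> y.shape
(5, 23)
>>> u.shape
(5, 23, 37)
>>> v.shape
(37, 23, 37, 5)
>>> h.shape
(23, 23)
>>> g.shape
(23, 5)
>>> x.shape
()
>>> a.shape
(5, 7)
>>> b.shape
(23, 23)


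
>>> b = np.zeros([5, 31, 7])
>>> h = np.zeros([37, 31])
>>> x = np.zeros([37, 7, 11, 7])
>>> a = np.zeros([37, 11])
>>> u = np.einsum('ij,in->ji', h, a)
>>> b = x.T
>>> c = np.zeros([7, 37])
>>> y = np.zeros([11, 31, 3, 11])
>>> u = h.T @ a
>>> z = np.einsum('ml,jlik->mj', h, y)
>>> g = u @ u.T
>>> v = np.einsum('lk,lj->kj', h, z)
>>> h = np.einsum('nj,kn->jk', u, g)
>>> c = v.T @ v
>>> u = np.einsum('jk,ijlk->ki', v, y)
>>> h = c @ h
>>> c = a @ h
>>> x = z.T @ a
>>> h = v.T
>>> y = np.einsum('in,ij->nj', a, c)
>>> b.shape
(7, 11, 7, 37)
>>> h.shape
(11, 31)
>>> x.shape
(11, 11)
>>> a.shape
(37, 11)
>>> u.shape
(11, 11)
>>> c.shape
(37, 31)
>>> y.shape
(11, 31)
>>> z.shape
(37, 11)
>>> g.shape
(31, 31)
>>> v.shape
(31, 11)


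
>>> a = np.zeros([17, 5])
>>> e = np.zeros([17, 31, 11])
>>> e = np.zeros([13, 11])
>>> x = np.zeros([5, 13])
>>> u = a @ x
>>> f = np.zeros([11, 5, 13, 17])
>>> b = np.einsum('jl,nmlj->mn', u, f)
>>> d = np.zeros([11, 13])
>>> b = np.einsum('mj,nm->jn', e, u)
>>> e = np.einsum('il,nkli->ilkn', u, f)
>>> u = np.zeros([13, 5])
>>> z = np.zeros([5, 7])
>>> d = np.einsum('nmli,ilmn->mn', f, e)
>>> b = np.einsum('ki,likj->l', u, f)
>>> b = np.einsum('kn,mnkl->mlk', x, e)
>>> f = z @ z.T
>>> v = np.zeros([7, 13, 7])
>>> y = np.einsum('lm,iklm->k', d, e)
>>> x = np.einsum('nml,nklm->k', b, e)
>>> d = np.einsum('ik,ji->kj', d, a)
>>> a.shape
(17, 5)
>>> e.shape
(17, 13, 5, 11)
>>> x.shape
(13,)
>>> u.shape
(13, 5)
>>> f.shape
(5, 5)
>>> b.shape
(17, 11, 5)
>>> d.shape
(11, 17)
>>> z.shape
(5, 7)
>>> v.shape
(7, 13, 7)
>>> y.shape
(13,)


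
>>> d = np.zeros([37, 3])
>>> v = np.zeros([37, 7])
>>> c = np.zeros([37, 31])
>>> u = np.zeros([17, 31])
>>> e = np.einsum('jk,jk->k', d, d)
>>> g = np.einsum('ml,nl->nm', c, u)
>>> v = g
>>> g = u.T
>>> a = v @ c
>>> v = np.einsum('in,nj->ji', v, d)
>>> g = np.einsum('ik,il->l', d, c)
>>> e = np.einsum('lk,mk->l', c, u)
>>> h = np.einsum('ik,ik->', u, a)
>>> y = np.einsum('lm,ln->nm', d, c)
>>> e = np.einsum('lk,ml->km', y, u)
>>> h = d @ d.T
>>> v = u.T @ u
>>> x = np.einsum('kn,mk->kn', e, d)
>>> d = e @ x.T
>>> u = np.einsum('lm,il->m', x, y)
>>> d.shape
(3, 3)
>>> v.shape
(31, 31)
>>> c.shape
(37, 31)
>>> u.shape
(17,)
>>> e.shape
(3, 17)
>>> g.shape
(31,)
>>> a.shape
(17, 31)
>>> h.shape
(37, 37)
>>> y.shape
(31, 3)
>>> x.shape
(3, 17)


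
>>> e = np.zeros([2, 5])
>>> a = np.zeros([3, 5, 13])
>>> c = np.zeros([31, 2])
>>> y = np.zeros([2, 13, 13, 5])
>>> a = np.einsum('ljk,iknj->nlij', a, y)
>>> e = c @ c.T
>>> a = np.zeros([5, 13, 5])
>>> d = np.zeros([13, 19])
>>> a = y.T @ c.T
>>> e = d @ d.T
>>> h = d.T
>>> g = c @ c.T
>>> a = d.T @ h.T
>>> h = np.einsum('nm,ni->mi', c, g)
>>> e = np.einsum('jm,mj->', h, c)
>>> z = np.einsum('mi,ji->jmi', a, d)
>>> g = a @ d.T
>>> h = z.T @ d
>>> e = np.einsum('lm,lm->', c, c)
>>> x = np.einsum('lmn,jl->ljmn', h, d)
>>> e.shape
()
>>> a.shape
(19, 19)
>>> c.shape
(31, 2)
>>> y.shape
(2, 13, 13, 5)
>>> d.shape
(13, 19)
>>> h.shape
(19, 19, 19)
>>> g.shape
(19, 13)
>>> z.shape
(13, 19, 19)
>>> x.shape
(19, 13, 19, 19)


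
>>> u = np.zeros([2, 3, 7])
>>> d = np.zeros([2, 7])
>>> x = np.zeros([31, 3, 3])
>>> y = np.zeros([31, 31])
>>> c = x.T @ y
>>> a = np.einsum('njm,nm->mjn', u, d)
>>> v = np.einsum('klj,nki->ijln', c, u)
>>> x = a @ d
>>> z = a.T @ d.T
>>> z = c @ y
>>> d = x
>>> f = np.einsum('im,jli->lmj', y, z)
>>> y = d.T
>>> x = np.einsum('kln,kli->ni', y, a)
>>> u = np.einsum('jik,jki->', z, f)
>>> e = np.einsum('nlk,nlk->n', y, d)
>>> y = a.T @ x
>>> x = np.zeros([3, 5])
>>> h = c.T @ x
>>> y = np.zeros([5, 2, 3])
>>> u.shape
()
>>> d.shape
(7, 3, 7)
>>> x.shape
(3, 5)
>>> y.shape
(5, 2, 3)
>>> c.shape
(3, 3, 31)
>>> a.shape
(7, 3, 2)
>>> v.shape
(7, 31, 3, 2)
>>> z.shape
(3, 3, 31)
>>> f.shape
(3, 31, 3)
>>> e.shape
(7,)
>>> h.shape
(31, 3, 5)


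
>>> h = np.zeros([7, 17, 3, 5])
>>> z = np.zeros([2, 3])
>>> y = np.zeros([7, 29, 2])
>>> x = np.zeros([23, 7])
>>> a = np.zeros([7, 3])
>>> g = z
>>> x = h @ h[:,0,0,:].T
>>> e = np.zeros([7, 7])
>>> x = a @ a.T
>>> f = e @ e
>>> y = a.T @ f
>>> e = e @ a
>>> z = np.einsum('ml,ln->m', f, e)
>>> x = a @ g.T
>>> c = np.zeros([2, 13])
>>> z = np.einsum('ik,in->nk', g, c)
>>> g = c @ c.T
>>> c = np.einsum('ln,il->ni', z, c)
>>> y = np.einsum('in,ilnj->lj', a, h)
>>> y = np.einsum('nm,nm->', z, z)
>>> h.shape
(7, 17, 3, 5)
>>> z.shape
(13, 3)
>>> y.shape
()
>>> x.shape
(7, 2)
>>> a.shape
(7, 3)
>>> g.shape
(2, 2)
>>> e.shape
(7, 3)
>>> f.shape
(7, 7)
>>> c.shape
(3, 2)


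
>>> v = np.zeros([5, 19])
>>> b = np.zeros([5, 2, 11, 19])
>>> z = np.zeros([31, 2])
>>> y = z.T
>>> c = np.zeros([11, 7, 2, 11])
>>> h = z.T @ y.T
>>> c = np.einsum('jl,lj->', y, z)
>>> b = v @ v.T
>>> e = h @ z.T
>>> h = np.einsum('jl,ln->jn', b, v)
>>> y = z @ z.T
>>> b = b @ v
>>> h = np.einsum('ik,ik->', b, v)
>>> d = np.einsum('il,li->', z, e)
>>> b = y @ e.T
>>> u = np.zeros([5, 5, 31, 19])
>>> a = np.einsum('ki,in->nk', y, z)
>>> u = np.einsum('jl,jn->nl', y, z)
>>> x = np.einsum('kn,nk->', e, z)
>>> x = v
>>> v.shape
(5, 19)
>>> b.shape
(31, 2)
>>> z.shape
(31, 2)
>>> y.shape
(31, 31)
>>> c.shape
()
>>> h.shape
()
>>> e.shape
(2, 31)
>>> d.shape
()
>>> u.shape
(2, 31)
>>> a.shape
(2, 31)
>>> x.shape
(5, 19)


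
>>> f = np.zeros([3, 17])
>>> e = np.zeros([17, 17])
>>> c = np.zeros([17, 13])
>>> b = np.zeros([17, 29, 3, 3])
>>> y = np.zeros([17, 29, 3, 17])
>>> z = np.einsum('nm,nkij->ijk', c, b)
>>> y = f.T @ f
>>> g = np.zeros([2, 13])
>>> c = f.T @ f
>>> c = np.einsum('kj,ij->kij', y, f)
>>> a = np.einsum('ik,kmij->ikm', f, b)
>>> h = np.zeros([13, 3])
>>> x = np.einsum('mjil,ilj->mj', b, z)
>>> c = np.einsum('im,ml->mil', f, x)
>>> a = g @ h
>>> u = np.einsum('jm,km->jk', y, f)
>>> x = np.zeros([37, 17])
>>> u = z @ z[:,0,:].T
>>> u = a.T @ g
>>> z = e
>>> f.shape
(3, 17)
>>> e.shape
(17, 17)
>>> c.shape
(17, 3, 29)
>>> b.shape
(17, 29, 3, 3)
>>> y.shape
(17, 17)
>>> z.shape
(17, 17)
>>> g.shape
(2, 13)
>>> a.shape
(2, 3)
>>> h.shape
(13, 3)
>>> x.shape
(37, 17)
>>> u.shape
(3, 13)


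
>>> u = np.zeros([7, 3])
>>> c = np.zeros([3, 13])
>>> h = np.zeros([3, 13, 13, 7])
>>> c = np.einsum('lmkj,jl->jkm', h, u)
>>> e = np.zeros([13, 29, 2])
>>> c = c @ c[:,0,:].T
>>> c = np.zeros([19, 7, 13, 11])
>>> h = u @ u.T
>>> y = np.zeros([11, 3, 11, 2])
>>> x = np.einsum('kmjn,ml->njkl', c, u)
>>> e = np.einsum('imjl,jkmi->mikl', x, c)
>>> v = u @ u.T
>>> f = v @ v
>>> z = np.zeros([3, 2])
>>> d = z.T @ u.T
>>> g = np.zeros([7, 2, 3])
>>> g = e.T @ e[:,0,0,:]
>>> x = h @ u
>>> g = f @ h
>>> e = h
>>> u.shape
(7, 3)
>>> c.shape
(19, 7, 13, 11)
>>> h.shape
(7, 7)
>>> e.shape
(7, 7)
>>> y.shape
(11, 3, 11, 2)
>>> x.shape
(7, 3)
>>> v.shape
(7, 7)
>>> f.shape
(7, 7)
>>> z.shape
(3, 2)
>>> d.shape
(2, 7)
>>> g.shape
(7, 7)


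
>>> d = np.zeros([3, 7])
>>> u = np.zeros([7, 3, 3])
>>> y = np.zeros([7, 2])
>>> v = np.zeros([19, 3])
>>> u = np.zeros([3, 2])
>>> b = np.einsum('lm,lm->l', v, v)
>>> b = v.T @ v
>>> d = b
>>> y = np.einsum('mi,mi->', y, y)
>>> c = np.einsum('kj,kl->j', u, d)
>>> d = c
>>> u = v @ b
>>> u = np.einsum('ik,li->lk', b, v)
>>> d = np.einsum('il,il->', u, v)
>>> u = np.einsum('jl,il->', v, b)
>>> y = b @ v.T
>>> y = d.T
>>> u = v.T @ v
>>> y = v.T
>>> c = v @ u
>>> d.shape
()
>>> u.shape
(3, 3)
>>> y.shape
(3, 19)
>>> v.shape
(19, 3)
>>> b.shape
(3, 3)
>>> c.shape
(19, 3)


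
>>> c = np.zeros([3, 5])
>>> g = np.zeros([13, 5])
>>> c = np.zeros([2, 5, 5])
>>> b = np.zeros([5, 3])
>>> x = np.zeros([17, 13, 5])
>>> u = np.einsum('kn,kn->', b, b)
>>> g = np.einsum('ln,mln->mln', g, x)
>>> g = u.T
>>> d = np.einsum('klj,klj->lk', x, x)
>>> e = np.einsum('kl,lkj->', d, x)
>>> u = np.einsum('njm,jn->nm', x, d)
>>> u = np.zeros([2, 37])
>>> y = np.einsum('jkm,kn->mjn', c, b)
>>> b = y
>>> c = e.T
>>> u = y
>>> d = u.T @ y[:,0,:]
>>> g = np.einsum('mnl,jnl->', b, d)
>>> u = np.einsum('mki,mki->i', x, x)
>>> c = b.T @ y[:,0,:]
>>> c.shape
(3, 2, 3)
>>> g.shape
()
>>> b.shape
(5, 2, 3)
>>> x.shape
(17, 13, 5)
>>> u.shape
(5,)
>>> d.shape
(3, 2, 3)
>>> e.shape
()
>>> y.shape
(5, 2, 3)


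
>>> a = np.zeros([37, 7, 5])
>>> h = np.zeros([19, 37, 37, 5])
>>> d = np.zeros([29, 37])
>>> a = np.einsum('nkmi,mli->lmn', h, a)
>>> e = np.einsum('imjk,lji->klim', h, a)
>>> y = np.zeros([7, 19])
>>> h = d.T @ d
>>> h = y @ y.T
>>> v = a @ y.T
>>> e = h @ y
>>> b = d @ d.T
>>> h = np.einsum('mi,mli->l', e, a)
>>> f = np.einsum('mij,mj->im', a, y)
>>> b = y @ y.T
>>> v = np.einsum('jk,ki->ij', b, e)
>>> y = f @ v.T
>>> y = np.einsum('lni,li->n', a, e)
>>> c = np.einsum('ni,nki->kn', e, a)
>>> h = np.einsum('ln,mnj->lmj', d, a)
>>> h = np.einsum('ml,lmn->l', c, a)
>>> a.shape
(7, 37, 19)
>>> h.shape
(7,)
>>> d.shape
(29, 37)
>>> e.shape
(7, 19)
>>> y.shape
(37,)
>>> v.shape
(19, 7)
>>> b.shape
(7, 7)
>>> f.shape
(37, 7)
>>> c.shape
(37, 7)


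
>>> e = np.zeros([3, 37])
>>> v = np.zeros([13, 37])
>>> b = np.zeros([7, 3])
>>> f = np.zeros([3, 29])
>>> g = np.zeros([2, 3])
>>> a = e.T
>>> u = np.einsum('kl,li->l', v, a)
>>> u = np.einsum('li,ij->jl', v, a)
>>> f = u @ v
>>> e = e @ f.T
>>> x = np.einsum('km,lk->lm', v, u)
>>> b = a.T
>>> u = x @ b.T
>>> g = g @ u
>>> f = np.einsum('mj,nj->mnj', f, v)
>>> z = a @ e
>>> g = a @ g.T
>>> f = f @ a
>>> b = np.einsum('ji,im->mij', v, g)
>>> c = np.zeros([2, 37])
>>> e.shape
(3, 3)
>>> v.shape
(13, 37)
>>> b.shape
(2, 37, 13)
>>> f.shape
(3, 13, 3)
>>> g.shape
(37, 2)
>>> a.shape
(37, 3)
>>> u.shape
(3, 3)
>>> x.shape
(3, 37)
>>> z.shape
(37, 3)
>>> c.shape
(2, 37)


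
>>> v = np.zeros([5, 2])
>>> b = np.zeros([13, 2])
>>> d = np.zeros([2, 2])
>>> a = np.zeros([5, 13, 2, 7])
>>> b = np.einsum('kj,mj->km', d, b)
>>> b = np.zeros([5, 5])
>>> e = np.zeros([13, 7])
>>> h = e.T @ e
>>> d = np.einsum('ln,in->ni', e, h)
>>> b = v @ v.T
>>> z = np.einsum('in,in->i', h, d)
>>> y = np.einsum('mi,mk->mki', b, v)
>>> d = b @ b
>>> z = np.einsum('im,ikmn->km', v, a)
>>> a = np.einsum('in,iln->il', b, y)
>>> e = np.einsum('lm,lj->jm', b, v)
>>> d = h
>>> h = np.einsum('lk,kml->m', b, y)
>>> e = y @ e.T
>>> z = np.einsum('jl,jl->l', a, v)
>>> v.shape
(5, 2)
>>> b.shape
(5, 5)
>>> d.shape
(7, 7)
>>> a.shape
(5, 2)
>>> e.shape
(5, 2, 2)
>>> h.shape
(2,)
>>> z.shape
(2,)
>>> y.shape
(5, 2, 5)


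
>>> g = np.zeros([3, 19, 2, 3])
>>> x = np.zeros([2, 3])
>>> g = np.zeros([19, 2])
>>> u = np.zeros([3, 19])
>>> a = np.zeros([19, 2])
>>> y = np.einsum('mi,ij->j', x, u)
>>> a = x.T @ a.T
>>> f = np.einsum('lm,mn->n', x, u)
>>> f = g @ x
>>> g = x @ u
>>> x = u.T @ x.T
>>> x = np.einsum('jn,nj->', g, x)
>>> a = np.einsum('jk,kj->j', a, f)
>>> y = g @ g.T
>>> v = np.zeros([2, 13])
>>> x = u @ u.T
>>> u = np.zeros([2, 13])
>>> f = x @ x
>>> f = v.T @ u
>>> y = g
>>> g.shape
(2, 19)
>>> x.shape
(3, 3)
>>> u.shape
(2, 13)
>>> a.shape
(3,)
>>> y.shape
(2, 19)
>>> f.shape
(13, 13)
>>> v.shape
(2, 13)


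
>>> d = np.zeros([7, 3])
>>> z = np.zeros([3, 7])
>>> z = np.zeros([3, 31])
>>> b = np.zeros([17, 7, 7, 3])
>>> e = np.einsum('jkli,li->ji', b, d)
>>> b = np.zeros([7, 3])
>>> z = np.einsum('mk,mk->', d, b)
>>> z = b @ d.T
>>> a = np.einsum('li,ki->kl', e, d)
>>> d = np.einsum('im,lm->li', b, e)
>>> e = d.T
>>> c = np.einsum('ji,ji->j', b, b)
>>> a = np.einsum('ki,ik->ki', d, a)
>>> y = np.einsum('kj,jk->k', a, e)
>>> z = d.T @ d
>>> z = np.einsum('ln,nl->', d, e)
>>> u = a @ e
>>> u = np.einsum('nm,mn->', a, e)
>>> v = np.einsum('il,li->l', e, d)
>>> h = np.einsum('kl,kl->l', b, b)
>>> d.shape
(17, 7)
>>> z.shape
()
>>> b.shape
(7, 3)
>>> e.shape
(7, 17)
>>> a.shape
(17, 7)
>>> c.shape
(7,)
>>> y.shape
(17,)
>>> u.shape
()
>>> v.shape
(17,)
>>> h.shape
(3,)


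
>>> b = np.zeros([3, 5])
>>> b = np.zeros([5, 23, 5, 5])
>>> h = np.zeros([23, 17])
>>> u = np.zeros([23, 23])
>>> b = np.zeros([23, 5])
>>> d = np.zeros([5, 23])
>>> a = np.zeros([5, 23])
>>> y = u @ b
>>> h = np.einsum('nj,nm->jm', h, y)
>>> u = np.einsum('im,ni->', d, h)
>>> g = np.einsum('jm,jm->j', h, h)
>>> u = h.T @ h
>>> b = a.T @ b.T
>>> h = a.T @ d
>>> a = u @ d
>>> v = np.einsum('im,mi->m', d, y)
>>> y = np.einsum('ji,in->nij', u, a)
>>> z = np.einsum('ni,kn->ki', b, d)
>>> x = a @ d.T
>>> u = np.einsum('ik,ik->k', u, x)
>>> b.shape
(23, 23)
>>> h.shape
(23, 23)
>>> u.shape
(5,)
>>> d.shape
(5, 23)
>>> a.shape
(5, 23)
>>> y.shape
(23, 5, 5)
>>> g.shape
(17,)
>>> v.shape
(23,)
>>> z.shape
(5, 23)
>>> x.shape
(5, 5)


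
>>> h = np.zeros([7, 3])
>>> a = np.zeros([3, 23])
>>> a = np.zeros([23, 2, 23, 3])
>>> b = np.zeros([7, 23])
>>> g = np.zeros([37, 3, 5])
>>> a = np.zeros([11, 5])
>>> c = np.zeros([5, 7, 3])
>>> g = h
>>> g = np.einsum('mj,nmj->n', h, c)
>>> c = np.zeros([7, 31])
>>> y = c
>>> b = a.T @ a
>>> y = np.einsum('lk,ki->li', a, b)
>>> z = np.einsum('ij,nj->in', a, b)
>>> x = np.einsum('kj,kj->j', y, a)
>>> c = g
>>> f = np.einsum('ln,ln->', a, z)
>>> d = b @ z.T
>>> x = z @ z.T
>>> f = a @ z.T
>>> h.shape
(7, 3)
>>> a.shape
(11, 5)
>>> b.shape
(5, 5)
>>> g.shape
(5,)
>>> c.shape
(5,)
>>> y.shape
(11, 5)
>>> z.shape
(11, 5)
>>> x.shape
(11, 11)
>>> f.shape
(11, 11)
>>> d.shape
(5, 11)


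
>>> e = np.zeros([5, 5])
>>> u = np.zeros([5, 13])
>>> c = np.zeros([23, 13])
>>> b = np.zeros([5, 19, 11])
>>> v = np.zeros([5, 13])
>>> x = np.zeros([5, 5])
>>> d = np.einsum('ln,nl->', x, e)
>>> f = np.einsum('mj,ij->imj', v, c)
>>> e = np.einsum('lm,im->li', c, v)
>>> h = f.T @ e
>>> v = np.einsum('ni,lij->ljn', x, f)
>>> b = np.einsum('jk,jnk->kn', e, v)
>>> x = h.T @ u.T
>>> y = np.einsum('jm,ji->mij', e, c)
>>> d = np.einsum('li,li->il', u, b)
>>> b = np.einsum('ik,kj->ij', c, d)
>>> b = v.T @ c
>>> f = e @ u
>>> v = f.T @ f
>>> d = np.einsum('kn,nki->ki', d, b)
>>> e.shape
(23, 5)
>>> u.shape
(5, 13)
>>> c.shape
(23, 13)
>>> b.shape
(5, 13, 13)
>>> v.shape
(13, 13)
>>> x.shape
(5, 5, 5)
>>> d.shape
(13, 13)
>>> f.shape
(23, 13)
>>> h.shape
(13, 5, 5)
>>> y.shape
(5, 13, 23)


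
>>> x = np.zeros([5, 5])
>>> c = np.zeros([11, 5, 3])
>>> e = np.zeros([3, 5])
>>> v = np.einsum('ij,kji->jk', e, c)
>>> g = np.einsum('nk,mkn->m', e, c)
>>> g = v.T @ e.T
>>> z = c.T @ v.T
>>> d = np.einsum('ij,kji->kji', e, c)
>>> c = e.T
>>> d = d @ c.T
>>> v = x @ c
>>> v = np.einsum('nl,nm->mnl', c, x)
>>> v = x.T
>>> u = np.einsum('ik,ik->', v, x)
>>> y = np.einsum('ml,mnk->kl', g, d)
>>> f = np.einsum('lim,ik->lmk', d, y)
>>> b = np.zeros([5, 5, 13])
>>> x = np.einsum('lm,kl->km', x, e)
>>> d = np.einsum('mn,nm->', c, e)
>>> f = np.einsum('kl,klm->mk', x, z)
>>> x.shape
(3, 5)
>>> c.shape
(5, 3)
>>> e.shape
(3, 5)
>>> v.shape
(5, 5)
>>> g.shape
(11, 3)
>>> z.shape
(3, 5, 5)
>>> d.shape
()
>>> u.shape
()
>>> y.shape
(5, 3)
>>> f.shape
(5, 3)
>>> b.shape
(5, 5, 13)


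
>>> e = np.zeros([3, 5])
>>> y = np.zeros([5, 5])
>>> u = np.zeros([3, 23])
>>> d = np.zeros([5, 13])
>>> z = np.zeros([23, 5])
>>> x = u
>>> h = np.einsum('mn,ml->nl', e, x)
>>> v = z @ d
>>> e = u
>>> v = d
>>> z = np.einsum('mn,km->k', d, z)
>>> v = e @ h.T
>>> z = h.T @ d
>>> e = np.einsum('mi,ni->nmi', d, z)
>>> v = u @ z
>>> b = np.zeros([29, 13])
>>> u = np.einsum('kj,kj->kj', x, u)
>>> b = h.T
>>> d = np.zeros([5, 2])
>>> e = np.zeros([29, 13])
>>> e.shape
(29, 13)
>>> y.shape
(5, 5)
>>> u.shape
(3, 23)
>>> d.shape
(5, 2)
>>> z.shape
(23, 13)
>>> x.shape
(3, 23)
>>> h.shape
(5, 23)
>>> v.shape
(3, 13)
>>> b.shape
(23, 5)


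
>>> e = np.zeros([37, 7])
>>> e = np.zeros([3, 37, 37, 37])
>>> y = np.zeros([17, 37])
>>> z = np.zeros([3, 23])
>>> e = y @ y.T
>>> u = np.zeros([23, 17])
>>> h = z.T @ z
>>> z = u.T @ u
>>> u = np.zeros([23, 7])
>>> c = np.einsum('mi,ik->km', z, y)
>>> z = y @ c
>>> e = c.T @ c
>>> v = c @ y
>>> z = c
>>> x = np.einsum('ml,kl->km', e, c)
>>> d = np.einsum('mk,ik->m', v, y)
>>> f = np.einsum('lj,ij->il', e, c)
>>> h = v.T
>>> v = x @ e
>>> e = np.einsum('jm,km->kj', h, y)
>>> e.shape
(17, 37)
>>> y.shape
(17, 37)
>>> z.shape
(37, 17)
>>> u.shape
(23, 7)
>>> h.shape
(37, 37)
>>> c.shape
(37, 17)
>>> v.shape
(37, 17)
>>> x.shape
(37, 17)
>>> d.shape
(37,)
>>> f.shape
(37, 17)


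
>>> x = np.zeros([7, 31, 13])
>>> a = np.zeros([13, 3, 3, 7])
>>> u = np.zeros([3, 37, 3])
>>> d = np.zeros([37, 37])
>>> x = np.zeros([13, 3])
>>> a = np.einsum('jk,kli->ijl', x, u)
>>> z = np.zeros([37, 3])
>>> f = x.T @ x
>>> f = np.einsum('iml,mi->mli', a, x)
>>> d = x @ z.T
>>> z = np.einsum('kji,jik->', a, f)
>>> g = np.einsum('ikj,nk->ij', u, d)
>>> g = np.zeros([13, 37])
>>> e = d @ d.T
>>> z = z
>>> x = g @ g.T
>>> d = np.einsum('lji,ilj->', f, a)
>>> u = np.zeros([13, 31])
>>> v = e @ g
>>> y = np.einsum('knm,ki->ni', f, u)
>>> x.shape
(13, 13)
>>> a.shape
(3, 13, 37)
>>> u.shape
(13, 31)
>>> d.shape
()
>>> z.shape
()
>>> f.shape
(13, 37, 3)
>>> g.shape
(13, 37)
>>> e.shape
(13, 13)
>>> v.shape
(13, 37)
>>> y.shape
(37, 31)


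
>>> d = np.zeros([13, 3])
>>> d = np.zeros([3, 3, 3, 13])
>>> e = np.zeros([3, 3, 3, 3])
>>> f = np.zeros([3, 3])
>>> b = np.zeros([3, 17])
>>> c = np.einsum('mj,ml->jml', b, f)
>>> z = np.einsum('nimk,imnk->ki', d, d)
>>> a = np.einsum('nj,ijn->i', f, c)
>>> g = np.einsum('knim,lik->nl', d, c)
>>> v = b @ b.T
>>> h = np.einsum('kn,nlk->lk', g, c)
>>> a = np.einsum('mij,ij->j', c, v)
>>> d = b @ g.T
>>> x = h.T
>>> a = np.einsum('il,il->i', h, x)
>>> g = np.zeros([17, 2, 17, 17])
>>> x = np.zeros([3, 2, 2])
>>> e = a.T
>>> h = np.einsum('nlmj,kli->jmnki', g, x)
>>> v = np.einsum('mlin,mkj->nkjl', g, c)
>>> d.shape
(3, 3)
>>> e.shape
(3,)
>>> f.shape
(3, 3)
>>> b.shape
(3, 17)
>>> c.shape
(17, 3, 3)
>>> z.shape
(13, 3)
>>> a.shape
(3,)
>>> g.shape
(17, 2, 17, 17)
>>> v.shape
(17, 3, 3, 2)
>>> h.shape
(17, 17, 17, 3, 2)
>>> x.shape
(3, 2, 2)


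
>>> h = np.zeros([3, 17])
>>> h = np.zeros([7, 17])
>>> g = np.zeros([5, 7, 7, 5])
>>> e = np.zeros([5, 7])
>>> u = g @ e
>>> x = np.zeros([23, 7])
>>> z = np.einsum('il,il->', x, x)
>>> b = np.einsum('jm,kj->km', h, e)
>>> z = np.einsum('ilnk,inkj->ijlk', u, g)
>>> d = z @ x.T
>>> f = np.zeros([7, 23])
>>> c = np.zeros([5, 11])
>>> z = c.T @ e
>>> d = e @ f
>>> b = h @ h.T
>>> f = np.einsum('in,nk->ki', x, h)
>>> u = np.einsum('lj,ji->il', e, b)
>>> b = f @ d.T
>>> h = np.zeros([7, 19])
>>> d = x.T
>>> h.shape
(7, 19)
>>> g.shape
(5, 7, 7, 5)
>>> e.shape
(5, 7)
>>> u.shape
(7, 5)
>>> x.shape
(23, 7)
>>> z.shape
(11, 7)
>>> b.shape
(17, 5)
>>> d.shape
(7, 23)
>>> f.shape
(17, 23)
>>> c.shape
(5, 11)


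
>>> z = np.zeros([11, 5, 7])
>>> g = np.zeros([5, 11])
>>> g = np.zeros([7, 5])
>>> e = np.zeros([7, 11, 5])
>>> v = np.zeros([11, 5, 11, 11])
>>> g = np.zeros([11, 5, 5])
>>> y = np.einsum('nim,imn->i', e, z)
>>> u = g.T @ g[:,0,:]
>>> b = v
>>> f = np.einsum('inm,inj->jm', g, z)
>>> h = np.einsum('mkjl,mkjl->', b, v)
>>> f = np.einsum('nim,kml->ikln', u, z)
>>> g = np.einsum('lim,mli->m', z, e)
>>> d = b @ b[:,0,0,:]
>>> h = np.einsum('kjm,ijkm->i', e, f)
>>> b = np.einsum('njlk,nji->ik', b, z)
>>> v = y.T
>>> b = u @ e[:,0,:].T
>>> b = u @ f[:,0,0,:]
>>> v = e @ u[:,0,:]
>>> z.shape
(11, 5, 7)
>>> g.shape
(7,)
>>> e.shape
(7, 11, 5)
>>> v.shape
(7, 11, 5)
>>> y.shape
(11,)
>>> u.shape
(5, 5, 5)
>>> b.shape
(5, 5, 5)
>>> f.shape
(5, 11, 7, 5)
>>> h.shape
(5,)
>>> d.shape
(11, 5, 11, 11)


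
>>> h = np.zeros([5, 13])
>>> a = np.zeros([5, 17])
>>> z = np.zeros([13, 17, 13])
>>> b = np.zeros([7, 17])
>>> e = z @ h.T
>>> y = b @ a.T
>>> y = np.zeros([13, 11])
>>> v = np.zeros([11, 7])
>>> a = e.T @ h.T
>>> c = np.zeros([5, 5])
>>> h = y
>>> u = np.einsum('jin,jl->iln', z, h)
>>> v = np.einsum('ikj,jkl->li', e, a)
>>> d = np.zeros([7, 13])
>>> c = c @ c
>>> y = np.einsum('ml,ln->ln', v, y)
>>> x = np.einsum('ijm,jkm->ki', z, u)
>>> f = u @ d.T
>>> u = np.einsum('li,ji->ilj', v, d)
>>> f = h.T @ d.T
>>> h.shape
(13, 11)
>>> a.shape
(5, 17, 5)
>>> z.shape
(13, 17, 13)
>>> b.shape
(7, 17)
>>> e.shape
(13, 17, 5)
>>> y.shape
(13, 11)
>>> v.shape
(5, 13)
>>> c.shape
(5, 5)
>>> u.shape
(13, 5, 7)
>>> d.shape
(7, 13)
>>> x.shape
(11, 13)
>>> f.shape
(11, 7)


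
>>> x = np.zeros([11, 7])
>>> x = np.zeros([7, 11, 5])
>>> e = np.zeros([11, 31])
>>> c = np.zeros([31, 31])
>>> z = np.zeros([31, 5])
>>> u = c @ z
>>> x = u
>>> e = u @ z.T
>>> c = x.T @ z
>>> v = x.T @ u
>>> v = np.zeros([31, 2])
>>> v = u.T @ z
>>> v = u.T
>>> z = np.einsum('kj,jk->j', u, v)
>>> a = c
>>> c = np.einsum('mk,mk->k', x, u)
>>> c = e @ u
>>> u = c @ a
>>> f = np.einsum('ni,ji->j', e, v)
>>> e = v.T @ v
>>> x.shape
(31, 5)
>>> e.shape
(31, 31)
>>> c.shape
(31, 5)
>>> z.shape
(5,)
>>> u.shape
(31, 5)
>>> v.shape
(5, 31)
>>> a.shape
(5, 5)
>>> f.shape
(5,)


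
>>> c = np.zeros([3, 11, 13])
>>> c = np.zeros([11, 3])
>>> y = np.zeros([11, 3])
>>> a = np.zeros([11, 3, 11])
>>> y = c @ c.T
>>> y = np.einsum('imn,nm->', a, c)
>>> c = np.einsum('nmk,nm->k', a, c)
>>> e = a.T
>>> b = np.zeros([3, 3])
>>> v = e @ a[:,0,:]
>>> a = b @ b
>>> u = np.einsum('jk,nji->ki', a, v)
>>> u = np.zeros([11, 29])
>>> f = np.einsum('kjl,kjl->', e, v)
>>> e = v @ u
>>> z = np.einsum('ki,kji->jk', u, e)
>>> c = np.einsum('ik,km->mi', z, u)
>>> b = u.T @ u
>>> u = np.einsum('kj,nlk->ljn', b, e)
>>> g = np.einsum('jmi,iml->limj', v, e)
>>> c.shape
(29, 3)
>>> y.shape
()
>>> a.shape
(3, 3)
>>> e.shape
(11, 3, 29)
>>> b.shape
(29, 29)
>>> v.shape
(11, 3, 11)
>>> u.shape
(3, 29, 11)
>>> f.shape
()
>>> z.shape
(3, 11)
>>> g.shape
(29, 11, 3, 11)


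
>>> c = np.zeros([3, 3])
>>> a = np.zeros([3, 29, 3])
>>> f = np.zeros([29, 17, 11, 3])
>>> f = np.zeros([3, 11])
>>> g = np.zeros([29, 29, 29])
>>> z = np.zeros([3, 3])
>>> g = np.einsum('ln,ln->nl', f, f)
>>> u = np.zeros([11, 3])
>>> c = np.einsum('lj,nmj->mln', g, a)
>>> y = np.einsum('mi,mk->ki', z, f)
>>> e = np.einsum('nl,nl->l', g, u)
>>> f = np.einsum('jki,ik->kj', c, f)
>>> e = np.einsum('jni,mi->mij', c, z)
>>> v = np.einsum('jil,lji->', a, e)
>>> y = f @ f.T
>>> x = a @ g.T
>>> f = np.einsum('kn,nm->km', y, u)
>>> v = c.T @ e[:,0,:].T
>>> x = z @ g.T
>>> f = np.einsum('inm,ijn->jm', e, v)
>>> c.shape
(29, 11, 3)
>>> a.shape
(3, 29, 3)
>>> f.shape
(11, 29)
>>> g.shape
(11, 3)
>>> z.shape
(3, 3)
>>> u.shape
(11, 3)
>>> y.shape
(11, 11)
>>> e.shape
(3, 3, 29)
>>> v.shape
(3, 11, 3)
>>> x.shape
(3, 11)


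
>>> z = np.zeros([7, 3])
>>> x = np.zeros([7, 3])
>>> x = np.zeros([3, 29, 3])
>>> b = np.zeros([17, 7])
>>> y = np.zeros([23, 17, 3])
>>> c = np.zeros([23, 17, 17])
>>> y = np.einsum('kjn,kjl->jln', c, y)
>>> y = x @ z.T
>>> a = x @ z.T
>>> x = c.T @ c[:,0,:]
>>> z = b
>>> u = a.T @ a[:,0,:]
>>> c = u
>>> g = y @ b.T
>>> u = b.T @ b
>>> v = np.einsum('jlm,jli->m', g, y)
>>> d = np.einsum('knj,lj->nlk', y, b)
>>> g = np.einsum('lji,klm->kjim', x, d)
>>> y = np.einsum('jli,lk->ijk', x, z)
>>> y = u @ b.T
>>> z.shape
(17, 7)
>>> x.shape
(17, 17, 17)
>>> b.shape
(17, 7)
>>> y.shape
(7, 17)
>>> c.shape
(7, 29, 7)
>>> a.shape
(3, 29, 7)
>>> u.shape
(7, 7)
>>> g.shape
(29, 17, 17, 3)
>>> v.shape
(17,)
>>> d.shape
(29, 17, 3)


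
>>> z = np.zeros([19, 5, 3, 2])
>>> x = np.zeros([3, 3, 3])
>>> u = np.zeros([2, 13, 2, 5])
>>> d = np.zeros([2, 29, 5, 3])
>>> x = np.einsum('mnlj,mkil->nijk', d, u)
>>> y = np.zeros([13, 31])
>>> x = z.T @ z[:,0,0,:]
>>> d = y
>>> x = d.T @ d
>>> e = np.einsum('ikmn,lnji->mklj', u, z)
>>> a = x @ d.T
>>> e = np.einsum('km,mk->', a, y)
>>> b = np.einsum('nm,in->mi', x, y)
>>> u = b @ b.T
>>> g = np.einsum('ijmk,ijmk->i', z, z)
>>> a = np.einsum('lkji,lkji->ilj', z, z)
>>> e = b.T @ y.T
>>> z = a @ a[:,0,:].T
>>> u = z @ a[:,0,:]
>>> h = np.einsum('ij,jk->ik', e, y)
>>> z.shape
(2, 19, 2)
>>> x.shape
(31, 31)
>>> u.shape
(2, 19, 3)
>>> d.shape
(13, 31)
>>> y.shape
(13, 31)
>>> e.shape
(13, 13)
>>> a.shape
(2, 19, 3)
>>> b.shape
(31, 13)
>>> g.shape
(19,)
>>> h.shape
(13, 31)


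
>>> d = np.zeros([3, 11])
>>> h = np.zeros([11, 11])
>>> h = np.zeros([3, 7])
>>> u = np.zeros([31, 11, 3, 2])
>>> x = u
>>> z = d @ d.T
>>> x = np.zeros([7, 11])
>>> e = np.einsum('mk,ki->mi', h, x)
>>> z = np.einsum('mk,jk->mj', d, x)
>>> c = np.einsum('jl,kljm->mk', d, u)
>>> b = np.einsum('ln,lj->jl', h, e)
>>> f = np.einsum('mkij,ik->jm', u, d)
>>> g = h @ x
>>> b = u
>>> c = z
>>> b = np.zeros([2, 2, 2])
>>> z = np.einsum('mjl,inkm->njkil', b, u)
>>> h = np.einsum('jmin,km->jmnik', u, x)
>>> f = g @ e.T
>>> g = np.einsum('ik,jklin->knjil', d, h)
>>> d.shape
(3, 11)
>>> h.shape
(31, 11, 2, 3, 7)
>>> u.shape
(31, 11, 3, 2)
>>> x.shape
(7, 11)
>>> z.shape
(11, 2, 3, 31, 2)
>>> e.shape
(3, 11)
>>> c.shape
(3, 7)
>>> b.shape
(2, 2, 2)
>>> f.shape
(3, 3)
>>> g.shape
(11, 7, 31, 3, 2)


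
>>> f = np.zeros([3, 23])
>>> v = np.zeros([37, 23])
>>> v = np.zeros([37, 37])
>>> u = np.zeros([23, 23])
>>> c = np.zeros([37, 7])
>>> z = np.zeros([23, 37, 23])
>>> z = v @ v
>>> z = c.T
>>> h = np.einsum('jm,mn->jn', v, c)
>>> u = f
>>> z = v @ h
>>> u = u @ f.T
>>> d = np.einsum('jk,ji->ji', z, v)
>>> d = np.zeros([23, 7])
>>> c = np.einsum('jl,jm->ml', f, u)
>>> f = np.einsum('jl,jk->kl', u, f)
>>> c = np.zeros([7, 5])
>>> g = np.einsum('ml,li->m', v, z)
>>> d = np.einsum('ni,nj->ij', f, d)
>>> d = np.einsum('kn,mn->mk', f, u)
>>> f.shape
(23, 3)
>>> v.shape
(37, 37)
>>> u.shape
(3, 3)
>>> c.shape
(7, 5)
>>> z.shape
(37, 7)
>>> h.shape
(37, 7)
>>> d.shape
(3, 23)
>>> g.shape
(37,)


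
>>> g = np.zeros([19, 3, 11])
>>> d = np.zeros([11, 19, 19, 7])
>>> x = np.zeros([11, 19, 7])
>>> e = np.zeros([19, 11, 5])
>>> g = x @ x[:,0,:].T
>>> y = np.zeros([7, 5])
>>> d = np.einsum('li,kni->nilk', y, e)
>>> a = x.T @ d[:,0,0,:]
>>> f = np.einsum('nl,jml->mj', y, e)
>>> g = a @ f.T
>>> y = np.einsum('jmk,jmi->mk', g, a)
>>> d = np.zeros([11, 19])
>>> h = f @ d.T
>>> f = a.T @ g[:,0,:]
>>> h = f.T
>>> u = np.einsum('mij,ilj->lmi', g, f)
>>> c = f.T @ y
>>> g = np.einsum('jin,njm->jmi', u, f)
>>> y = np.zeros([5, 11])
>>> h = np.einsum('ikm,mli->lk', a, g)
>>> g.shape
(19, 11, 7)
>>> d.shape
(11, 19)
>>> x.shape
(11, 19, 7)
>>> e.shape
(19, 11, 5)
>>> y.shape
(5, 11)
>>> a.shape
(7, 19, 19)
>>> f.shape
(19, 19, 11)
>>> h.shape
(11, 19)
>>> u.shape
(19, 7, 19)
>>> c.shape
(11, 19, 11)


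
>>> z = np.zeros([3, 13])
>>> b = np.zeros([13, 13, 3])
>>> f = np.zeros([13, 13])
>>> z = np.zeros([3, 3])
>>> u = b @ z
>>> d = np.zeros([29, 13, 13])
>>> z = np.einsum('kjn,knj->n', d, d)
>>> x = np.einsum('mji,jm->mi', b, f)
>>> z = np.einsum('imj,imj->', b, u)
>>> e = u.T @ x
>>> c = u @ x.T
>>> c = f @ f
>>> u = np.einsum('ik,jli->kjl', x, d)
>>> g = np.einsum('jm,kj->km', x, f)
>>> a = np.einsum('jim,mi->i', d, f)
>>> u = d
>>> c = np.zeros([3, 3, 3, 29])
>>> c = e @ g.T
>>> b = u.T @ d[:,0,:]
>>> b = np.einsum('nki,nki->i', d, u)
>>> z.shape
()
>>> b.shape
(13,)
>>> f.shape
(13, 13)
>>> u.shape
(29, 13, 13)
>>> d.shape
(29, 13, 13)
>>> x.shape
(13, 3)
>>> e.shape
(3, 13, 3)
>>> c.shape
(3, 13, 13)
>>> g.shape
(13, 3)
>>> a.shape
(13,)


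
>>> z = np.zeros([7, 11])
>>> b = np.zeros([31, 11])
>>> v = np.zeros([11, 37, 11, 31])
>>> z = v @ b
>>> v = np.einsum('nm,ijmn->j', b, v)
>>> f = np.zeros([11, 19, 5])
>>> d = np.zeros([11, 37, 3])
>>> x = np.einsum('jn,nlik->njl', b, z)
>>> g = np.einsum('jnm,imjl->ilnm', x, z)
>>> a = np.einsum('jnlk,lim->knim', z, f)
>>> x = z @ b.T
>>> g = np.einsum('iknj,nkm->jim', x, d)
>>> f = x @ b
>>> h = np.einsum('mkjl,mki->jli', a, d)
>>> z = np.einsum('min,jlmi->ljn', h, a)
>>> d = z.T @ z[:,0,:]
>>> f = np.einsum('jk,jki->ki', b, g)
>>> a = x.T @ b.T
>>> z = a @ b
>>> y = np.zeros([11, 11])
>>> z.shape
(31, 11, 37, 11)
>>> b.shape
(31, 11)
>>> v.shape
(37,)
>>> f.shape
(11, 3)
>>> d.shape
(3, 11, 3)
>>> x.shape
(11, 37, 11, 31)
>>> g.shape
(31, 11, 3)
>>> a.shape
(31, 11, 37, 31)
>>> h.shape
(19, 5, 3)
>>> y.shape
(11, 11)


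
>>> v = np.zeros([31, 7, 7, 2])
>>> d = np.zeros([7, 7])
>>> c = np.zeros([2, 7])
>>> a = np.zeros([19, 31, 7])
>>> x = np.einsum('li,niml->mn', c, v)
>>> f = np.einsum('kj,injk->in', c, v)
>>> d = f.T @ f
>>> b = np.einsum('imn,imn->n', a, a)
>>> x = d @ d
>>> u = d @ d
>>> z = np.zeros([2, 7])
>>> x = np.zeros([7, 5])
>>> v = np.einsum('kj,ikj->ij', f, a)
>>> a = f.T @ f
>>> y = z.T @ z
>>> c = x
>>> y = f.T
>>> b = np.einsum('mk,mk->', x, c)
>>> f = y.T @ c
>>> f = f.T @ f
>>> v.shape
(19, 7)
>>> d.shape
(7, 7)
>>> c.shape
(7, 5)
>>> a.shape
(7, 7)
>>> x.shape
(7, 5)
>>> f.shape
(5, 5)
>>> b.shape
()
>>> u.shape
(7, 7)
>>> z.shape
(2, 7)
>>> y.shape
(7, 31)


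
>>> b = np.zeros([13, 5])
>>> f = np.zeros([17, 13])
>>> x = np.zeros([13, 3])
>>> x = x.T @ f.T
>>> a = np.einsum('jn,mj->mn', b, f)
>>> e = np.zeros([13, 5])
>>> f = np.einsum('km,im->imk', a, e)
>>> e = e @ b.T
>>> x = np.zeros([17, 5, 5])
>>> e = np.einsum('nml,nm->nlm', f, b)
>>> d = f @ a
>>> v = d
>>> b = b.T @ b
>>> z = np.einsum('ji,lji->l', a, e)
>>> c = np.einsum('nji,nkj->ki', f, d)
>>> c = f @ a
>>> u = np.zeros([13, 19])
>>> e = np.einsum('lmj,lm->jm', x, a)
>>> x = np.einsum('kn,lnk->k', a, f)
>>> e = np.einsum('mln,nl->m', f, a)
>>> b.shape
(5, 5)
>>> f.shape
(13, 5, 17)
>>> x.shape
(17,)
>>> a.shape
(17, 5)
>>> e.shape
(13,)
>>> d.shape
(13, 5, 5)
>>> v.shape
(13, 5, 5)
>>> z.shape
(13,)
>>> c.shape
(13, 5, 5)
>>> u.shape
(13, 19)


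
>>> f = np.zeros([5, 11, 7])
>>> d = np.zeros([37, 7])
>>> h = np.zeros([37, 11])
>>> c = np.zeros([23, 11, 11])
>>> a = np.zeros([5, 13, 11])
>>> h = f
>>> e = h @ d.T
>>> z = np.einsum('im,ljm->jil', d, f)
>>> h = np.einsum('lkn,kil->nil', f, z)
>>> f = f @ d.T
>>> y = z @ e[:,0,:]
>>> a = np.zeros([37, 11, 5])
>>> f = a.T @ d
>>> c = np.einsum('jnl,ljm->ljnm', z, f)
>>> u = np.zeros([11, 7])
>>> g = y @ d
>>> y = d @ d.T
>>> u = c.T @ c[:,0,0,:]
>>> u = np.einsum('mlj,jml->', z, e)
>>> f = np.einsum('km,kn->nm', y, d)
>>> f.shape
(7, 37)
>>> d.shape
(37, 7)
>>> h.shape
(7, 37, 5)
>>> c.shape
(5, 11, 37, 7)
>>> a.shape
(37, 11, 5)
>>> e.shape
(5, 11, 37)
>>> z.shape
(11, 37, 5)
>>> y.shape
(37, 37)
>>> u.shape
()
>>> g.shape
(11, 37, 7)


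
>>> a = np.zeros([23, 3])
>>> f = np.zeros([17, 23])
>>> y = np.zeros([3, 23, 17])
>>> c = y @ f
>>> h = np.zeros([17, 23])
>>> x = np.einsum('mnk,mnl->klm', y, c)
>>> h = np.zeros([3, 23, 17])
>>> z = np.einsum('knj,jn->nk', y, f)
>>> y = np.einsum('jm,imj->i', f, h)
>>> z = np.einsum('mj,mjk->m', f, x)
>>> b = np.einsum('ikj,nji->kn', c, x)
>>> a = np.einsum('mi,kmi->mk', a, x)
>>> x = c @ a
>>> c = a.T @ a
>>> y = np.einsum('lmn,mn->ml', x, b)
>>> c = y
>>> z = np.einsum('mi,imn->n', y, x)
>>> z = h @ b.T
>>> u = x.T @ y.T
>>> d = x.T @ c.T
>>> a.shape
(23, 17)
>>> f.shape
(17, 23)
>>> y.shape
(23, 3)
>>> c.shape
(23, 3)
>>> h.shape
(3, 23, 17)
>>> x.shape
(3, 23, 17)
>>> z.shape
(3, 23, 23)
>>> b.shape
(23, 17)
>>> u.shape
(17, 23, 23)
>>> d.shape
(17, 23, 23)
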